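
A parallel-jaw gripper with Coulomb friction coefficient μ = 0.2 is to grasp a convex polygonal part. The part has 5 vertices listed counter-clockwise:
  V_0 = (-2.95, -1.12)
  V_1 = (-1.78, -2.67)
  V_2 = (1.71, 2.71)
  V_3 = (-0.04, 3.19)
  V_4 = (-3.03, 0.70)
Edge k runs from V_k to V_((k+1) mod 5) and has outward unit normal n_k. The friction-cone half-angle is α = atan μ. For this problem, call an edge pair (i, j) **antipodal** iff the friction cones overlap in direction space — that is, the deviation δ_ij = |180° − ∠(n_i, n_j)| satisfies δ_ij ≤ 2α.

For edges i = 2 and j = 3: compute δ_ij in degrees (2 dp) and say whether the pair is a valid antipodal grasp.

δ = 124.88°, invalid

α = atan 0.2 = 11.31°;  2α = 22.62°
edge 2: e_2 = (-1.75, +0.48);  n_2 = (+0.2645, +0.9644)
edge 3: e_3 = (-2.99, -2.49);  n_3 = (-0.6399, +0.7684)
∠(n_2, n_3) = 55.12°
δ = |180° − 55.12°| = 124.88°
124.88° > 2α = 22.62°  →  invalid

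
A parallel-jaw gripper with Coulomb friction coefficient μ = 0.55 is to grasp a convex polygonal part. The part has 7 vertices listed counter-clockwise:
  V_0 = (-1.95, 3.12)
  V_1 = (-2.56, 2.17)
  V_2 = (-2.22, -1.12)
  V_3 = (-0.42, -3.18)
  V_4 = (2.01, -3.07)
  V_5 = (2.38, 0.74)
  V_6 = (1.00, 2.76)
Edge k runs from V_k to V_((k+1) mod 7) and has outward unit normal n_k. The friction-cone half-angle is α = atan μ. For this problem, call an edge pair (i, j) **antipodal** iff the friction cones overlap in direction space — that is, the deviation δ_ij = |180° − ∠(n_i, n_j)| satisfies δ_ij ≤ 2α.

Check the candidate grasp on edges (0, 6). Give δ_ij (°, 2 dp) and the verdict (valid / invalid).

α = atan 0.55 = 28.81°;  2α = 57.62°
edge 0: e_0 = (-0.61, -0.95);  n_0 = (-0.8415, +0.5403)
edge 6: e_6 = (-2.95, +0.36);  n_6 = (+0.1211, +0.9926)
∠(n_0, n_6) = 64.25°
δ = |180° − 64.25°| = 115.75°
115.75° > 2α = 57.62°  →  invalid

δ = 115.75°, invalid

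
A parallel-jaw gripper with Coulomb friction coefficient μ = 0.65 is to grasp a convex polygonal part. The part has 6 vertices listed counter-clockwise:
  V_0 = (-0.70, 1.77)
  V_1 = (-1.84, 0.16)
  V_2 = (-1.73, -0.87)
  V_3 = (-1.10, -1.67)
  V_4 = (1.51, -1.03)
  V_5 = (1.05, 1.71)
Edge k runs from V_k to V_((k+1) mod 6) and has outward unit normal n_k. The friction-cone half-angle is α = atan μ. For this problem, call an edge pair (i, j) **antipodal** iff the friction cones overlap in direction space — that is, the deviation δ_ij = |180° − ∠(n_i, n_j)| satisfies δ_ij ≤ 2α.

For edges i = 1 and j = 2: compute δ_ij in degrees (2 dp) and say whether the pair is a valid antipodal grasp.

α = atan 0.65 = 33.02°;  2α = 66.05°
edge 1: e_1 = (+0.11, -1.03);  n_1 = (-0.9943, -0.1062)
edge 2: e_2 = (+0.63, -0.80);  n_2 = (-0.7856, -0.6187)
∠(n_1, n_2) = 32.12°
δ = |180° − 32.12°| = 147.88°
147.88° > 2α = 66.05°  →  invalid

δ = 147.88°, invalid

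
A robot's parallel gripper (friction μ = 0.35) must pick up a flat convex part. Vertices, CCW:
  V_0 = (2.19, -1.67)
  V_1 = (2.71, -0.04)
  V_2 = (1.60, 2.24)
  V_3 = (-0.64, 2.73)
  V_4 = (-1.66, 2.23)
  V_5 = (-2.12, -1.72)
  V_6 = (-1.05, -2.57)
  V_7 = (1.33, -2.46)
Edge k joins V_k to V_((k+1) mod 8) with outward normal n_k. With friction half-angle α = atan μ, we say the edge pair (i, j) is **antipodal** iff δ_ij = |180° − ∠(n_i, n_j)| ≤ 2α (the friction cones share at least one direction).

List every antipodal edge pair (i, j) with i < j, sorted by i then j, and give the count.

α = atan 0.35 = 19.29°;  2α = 38.58°
n_0 = (+0.9527, -0.3039)
n_1 = (+0.8991, +0.4377)
n_2 = (+0.2137, +0.9769)
n_3 = (-0.4402, +0.8979)
n_4 = (-0.9933, +0.1157)
n_5 = (-0.6220, -0.7830)
n_6 = (+0.0462, -0.9989)
n_7 = (+0.6765, -0.7364)
  (0,1): δ = 136.35°  ·
  (0,2): δ = 84.65°  ·
  (0,3): δ = 46.19°  ·
  (0,4): δ = 11.05°  ✓
  (0,5): δ = 69.23°  ·
  (0,6): δ = 110.34°  ·
  (0,7): δ = 150.26°  ·
  (1,2): δ = 128.30°  ·
  (1,3): δ = 89.84°  ·
  (1,4): δ = 32.60°  ✓
  (1,5): δ = 25.58°  ✓
  (1,6): δ = 66.69°  ·
  (1,7): δ = 106.61°  ·
  (2,3): δ = 141.55°  ·
  (2,4): δ = 84.30°  ·
  (2,5): δ = 26.12°  ✓
  (2,6): δ = 14.99°  ✓
  (2,7): δ = 54.91°  ·
  (3,4): δ = 122.76°  ·
  (3,5): δ = 64.58°  ·
  (3,6): δ = 23.47°  ✓
  (3,7): δ = 16.46°  ✓
  (4,5): δ = 121.82°  ·
  (4,6): δ = 80.71°  ·
  (4,7): δ = 40.79°  ·
  (5,6): δ = 138.89°  ·
  (5,7): δ = 98.97°  ·
  (6,7): δ = 140.08°  ·
antipodal pairs: 7

count = 7; pairs: (0,4), (1,4), (1,5), (2,5), (2,6), (3,6), (3,7)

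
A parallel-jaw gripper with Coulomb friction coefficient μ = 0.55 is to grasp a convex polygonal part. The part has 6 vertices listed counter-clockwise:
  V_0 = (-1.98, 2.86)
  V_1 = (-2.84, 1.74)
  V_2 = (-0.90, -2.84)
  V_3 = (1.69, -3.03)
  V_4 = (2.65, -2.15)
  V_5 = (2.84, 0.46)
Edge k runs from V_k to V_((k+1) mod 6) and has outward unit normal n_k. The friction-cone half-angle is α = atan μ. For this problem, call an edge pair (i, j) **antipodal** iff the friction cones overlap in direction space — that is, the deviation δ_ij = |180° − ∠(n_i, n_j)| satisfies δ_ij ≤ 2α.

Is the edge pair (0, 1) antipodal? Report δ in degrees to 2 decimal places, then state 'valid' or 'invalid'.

α = atan 0.55 = 28.81°;  2α = 57.62°
edge 0: e_0 = (-0.86, -1.12);  n_0 = (-0.7932, +0.6090)
edge 1: e_1 = (+1.94, -4.58);  n_1 = (-0.9208, -0.3900)
∠(n_0, n_1) = 60.48°
δ = |180° − 60.48°| = 119.52°
119.52° > 2α = 57.62°  →  invalid

δ = 119.52°, invalid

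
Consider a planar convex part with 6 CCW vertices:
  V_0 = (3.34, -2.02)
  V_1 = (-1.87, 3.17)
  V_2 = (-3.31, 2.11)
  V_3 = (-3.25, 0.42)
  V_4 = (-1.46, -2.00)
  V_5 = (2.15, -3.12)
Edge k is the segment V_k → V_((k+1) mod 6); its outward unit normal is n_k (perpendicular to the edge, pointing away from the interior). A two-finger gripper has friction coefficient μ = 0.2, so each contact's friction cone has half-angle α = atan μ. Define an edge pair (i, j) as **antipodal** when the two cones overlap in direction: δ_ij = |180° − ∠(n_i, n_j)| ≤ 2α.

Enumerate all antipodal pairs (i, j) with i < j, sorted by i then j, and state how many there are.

count = 2; pairs: (0,3), (1,5)

α = atan 0.2 = 11.31°;  2α = 22.62°
n_0 = (+0.7057, +0.7085)
n_1 = (-0.5928, +0.8053)
n_2 = (-0.9994, -0.0355)
n_3 = (-0.8040, -0.5947)
n_4 = (-0.2963, -0.9551)
n_5 = (+0.6788, -0.7343)
  (0,1): δ = 98.75°  ·
  (0,2): δ = 43.08°  ·
  (0,3): δ = 8.62°  ✓
  (0,4): δ = 27.65°  ·
  (0,5): δ = 87.64°  ·
  (1,2): δ = 124.32°  ·
  (1,3): δ = 89.87°  ·
  (1,4): δ = 53.59°  ·
  (1,5): δ = 6.39°  ✓
  (2,3): δ = 145.54°  ·
  (2,4): δ = 109.27°  ·
  (2,5): δ = 49.28°  ·
  (3,4): δ = 143.73°  ·
  (3,5): δ = 83.74°  ·
  (4,5): δ = 120.01°  ·
antipodal pairs: 2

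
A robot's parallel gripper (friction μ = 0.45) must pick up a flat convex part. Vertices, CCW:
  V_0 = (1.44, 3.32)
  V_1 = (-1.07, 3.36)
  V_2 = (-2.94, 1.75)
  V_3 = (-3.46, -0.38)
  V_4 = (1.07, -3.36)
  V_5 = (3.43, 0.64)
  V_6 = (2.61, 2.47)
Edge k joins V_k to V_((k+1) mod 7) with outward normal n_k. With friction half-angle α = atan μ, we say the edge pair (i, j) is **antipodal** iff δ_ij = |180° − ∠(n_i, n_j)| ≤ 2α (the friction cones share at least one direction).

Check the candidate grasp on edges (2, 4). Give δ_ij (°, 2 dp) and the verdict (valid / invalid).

α = atan 0.45 = 24.23°;  2α = 48.46°
edge 2: e_2 = (-0.52, -2.13);  n_2 = (-0.9715, +0.2372)
edge 4: e_4 = (+2.36, +4.00);  n_4 = (+0.8613, -0.5081)
∠(n_2, n_4) = 163.18°
δ = |180° − 163.18°| = 16.82°
16.82° ≤ 2α = 48.46°  →  valid

δ = 16.82°, valid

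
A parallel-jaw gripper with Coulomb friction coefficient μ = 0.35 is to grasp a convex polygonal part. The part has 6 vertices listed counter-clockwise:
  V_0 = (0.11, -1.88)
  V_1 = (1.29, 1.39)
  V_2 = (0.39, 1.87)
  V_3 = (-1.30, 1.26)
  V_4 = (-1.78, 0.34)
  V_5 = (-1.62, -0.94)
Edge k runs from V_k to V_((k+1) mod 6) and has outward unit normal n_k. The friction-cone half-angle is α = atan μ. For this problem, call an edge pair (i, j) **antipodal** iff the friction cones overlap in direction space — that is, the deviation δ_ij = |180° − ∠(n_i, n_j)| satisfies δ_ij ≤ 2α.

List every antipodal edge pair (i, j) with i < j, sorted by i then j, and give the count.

count = 3; pairs: (0,3), (0,4), (1,5)

α = atan 0.35 = 19.29°;  2α = 38.58°
n_0 = (+0.9406, -0.3394)
n_1 = (+0.4706, +0.8824)
n_2 = (-0.3395, +0.9406)
n_3 = (-0.8866, +0.4626)
n_4 = (-0.9923, -0.1240)
n_5 = (-0.4774, -0.8787)
  (0,1): δ = 98.23°  ·
  (0,2): δ = 50.31°  ·
  (0,3): δ = 7.71°  ✓
  (0,4): δ = 26.97°  ✓
  (0,5): δ = 81.32°  ·
  (1,2): δ = 132.08°  ·
  (1,3): δ = 89.48°  ·
  (1,4): δ = 54.80°  ·
  (1,5): δ = 0.45°  ✓
  (2,3): δ = 137.40°  ·
  (2,4): δ = 102.72°  ·
  (2,5): δ = 48.36°  ·
  (3,4): δ = 145.32°  ·
  (3,5): δ = 90.96°  ·
  (4,5): δ = 125.64°  ·
antipodal pairs: 3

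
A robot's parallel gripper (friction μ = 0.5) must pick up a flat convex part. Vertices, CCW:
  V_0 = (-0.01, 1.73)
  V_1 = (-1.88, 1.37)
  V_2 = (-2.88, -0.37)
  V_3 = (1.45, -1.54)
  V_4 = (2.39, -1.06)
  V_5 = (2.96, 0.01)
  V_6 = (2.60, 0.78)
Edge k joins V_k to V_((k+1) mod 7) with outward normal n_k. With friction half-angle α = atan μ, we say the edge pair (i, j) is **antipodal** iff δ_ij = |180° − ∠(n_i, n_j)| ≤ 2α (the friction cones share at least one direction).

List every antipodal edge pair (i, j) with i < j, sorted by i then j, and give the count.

α = atan 0.5 = 26.57°;  2α = 53.13°
n_0 = (-0.1890, +0.9820)
n_1 = (-0.8670, +0.4983)
n_2 = (-0.2609, -0.9654)
n_3 = (+0.4548, -0.8906)
n_4 = (+0.8826, -0.4702)
n_5 = (+0.9059, +0.4235)
n_6 = (+0.3420, +0.9397)
  (0,1): δ = 130.78°  ·
  (0,2): δ = 26.02°  ✓
  (0,3): δ = 16.15°  ✓
  (0,4): δ = 51.06°  ✓
  (0,5): δ = 104.16°  ·
  (0,6): δ = 149.10°  ·
  (1,2): δ = 75.23°  ·
  (1,3): δ = 33.06°  ✓
  (1,4): δ = 1.84°  ✓
  (1,5): δ = 54.94°  ·
  (1,6): δ = 99.89°  ·
  (2,3): δ = 137.83°  ·
  (2,4): δ = 102.92°  ·
  (2,5): δ = 49.82°  ✓
  (2,6): δ = 4.88°  ✓
  (3,4): δ = 145.10°  ·
  (3,5): δ = 91.99°  ·
  (3,6): δ = 47.05°  ✓
  (4,5): δ = 126.90°  ·
  (4,6): δ = 81.96°  ·
  (5,6): δ = 135.06°  ·
antipodal pairs: 8

count = 8; pairs: (0,2), (0,3), (0,4), (1,3), (1,4), (2,5), (2,6), (3,6)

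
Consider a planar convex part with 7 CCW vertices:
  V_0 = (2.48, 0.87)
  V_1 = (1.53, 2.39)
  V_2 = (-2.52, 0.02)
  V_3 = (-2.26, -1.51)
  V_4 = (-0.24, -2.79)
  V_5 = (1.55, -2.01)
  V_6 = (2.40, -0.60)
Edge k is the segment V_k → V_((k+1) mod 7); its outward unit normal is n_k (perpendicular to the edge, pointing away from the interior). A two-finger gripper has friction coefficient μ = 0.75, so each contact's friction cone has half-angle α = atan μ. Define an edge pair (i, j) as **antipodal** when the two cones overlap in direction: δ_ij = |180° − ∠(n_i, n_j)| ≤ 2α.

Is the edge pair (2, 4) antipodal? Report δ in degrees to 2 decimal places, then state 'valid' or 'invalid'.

δ = 76.10°, invalid

α = atan 0.75 = 36.87°;  2α = 73.74°
edge 2: e_2 = (+0.26, -1.53);  n_2 = (-0.9859, -0.1675)
edge 4: e_4 = (+1.79, +0.78);  n_4 = (+0.3995, -0.9167)
∠(n_2, n_4) = 103.90°
δ = |180° − 103.90°| = 76.10°
76.10° > 2α = 73.74°  →  invalid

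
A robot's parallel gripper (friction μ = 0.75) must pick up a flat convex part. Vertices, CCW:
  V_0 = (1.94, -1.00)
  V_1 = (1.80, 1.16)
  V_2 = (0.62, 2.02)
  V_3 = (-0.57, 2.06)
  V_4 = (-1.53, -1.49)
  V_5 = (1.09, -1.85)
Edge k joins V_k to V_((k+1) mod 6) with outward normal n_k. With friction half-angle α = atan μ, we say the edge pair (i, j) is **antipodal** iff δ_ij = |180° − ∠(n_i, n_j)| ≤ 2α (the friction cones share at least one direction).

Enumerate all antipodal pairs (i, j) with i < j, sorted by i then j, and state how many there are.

α = atan 0.75 = 36.87°;  2α = 73.74°
n_0 = (+0.9979, +0.0647)
n_1 = (+0.5890, +0.8081)
n_2 = (+0.0336, +0.9994)
n_3 = (-0.9653, +0.2610)
n_4 = (-0.1361, -0.9907)
n_5 = (+0.7071, -0.7071)
  (0,1): δ = 129.79°  ·
  (0,2): δ = 95.63°  ·
  (0,3): δ = 18.84°  ✓
  (0,4): δ = 78.47°  ·
  (0,5): δ = 131.29°  ·
  (1,2): δ = 145.84°  ·
  (1,3): δ = 69.05°  ✓
  (1,4): δ = 28.26°  ✓
  (1,5): δ = 81.09°  ·
  (2,3): δ = 103.21°  ·
  (2,4): δ = 5.90°  ✓
  (2,5): δ = 46.93°  ✓
  (3,4): δ = 82.69°  ·
  (3,5): δ = 29.87°  ✓
  (4,5): δ = 127.18°  ·
antipodal pairs: 6

count = 6; pairs: (0,3), (1,3), (1,4), (2,4), (2,5), (3,5)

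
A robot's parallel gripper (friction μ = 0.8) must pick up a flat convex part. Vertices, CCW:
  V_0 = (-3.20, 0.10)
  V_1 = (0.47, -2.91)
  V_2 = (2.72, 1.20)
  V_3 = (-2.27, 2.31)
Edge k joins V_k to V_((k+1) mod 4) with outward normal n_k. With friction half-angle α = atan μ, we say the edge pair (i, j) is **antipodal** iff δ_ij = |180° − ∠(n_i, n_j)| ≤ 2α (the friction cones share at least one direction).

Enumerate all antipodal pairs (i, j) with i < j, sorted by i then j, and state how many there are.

α = atan 0.8 = 38.66°;  2α = 77.32°
n_0 = (-0.6342, -0.7732)
n_1 = (+0.8772, -0.4802)
n_2 = (+0.2171, +0.9761)
n_3 = (-0.9217, +0.3879)
  (0,1): δ = 79.34°  ·
  (0,2): δ = 26.82°  ✓
  (0,3): δ = 106.54°  ·
  (1,2): δ = 73.84°  ✓
  (1,3): δ = 5.88°  ✓
  (2,3): δ = 100.28°  ·
antipodal pairs: 3

count = 3; pairs: (0,2), (1,2), (1,3)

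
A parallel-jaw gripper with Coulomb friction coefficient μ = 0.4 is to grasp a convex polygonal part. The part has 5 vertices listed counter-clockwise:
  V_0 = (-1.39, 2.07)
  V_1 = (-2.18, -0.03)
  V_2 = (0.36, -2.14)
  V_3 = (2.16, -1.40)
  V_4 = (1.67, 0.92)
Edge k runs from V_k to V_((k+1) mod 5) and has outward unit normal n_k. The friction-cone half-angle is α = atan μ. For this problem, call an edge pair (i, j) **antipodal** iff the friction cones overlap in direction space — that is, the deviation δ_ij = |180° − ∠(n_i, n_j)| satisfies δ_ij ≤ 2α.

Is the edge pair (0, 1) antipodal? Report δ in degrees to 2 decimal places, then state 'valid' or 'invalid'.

δ = 109.10°, invalid

α = atan 0.4 = 21.80°;  2α = 43.60°
edge 0: e_0 = (-0.79, -2.10);  n_0 = (-0.9360, +0.3521)
edge 1: e_1 = (+2.54, -2.11);  n_1 = (-0.6390, -0.7692)
∠(n_0, n_1) = 70.90°
δ = |180° − 70.90°| = 109.10°
109.10° > 2α = 43.60°  →  invalid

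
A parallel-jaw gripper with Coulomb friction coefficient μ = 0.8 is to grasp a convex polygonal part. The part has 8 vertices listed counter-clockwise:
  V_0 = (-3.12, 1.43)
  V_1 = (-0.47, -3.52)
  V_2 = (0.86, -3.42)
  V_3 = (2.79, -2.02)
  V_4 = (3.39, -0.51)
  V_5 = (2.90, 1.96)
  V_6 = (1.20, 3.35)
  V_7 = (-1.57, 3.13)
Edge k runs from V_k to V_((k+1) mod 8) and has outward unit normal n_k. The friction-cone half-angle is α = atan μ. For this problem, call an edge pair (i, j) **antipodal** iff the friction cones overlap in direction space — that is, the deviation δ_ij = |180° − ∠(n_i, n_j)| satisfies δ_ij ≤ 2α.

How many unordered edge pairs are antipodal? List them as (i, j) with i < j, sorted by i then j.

α = atan 0.8 = 38.66°;  2α = 77.32°
n_0 = (-0.8816, -0.4720)
n_1 = (+0.0750, -0.9972)
n_2 = (+0.5872, -0.8095)
n_3 = (+0.9293, -0.3693)
n_4 = (+0.9809, +0.1946)
n_5 = (+0.6330, +0.7742)
n_6 = (-0.0792, +0.9969)
n_7 = (-0.7390, +0.6738)
  (0,1): δ = 113.86°  ·
  (0,2): δ = 82.21°  ·
  (0,3): δ = 49.83°  ✓
  (0,4): δ = 16.94°  ✓
  (0,5): δ = 22.57°  ✓
  (0,6): δ = 66.38°  ✓
  (0,7): δ = 109.48°  ·
  (1,2): δ = 148.34°  ·
  (1,3): δ = 115.97°  ·
  (1,4): δ = 83.08°  ·
  (1,5): δ = 43.57°  ✓
  (1,6): δ = 0.24°  ✓
  (1,7): δ = 43.34°  ✓
  (2,3): δ = 147.63°  ·
  (2,4): δ = 114.74°  ·
  (2,5): δ = 75.23°  ✓
  (2,6): δ = 31.42°  ✓
  (2,7): δ = 11.69°  ✓
  (3,4): δ = 147.11°  ·
  (3,5): δ = 107.60°  ·
  (3,6): δ = 63.79°  ✓
  (3,7): δ = 20.69°  ✓
  (4,5): δ = 140.49°  ·
  (4,6): δ = 96.68°  ·
  (4,7): δ = 53.58°  ✓
  (5,6): δ = 136.19°  ·
  (5,7): δ = 93.09°  ·
  (6,7): δ = 136.90°  ·
antipodal pairs: 13

count = 13; pairs: (0,3), (0,4), (0,5), (0,6), (1,5), (1,6), (1,7), (2,5), (2,6), (2,7), (3,6), (3,7), (4,7)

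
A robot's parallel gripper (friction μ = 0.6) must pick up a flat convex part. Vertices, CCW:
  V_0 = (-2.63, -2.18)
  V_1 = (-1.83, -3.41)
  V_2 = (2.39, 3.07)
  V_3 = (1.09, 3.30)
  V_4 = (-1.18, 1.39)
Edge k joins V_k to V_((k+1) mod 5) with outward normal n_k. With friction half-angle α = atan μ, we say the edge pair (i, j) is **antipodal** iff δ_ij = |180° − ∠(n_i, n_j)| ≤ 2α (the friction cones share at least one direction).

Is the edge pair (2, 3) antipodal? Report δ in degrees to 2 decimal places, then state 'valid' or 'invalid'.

α = atan 0.6 = 30.96°;  2α = 61.93°
edge 2: e_2 = (-1.30, +0.23);  n_2 = (+0.1742, +0.9847)
edge 3: e_3 = (-2.27, -1.91);  n_3 = (-0.6438, +0.7652)
∠(n_2, n_3) = 50.11°
δ = |180° − 50.11°| = 129.89°
129.89° > 2α = 61.93°  →  invalid

δ = 129.89°, invalid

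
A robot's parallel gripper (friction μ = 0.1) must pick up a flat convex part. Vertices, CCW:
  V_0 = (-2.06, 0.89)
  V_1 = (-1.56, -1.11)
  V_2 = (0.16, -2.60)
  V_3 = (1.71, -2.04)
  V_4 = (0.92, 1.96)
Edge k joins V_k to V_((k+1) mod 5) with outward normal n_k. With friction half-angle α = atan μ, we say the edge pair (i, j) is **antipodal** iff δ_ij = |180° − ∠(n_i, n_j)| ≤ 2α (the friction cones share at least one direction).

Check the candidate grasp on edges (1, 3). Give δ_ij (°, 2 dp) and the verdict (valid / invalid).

α = atan 0.1 = 5.71°;  2α = 11.42°
edge 1: e_1 = (+1.72, -1.49);  n_1 = (-0.6548, -0.7558)
edge 3: e_3 = (-0.79, +4.00);  n_3 = (+0.9810, +0.1938)
∠(n_1, n_3) = 142.07°
δ = |180° − 142.07°| = 37.93°
37.93° > 2α = 11.42°  →  invalid

δ = 37.93°, invalid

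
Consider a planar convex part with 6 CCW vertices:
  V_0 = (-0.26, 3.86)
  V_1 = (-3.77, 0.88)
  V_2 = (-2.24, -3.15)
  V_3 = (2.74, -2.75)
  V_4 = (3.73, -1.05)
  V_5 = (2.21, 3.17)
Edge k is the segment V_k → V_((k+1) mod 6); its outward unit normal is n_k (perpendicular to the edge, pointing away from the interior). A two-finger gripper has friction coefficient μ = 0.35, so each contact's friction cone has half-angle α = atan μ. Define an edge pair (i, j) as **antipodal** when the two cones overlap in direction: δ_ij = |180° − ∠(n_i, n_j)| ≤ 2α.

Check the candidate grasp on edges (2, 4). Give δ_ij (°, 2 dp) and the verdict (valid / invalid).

δ = 74.78°, invalid

α = atan 0.35 = 19.29°;  2α = 38.58°
edge 2: e_2 = (+4.98, +0.40);  n_2 = (+0.0801, -0.9968)
edge 4: e_4 = (-1.52, +4.22);  n_4 = (+0.9408, +0.3389)
∠(n_2, n_4) = 105.22°
δ = |180° − 105.22°| = 74.78°
74.78° > 2α = 38.58°  →  invalid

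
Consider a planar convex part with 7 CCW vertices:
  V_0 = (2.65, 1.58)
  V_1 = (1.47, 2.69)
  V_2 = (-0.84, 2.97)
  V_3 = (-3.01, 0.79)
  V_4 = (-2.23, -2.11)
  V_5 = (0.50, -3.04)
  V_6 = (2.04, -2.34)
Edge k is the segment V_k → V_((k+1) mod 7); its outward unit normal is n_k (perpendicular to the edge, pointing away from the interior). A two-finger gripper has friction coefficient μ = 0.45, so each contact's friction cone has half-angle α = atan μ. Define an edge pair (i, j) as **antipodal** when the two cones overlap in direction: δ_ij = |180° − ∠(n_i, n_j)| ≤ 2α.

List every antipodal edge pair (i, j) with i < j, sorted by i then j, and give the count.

count = 7; pairs: (0,3), (0,4), (1,4), (1,5), (2,5), (2,6), (3,6)

α = atan 0.45 = 24.23°;  2α = 48.46°
n_0 = (+0.6852, +0.7284)
n_1 = (+0.1203, +0.9927)
n_2 = (-0.7087, +0.7055)
n_3 = (-0.9657, -0.2597)
n_4 = (-0.3225, -0.9466)
n_5 = (+0.4138, -0.9104)
n_6 = (+0.9881, -0.1538)
  (0,1): δ = 143.66°  ·
  (0,2): δ = 91.62°  ·
  (0,3): δ = 31.70°  ✓
  (0,4): δ = 24.44°  ✓
  (0,5): δ = 67.69°  ·
  (0,6): δ = 124.40°  ·
  (1,2): δ = 127.96°  ·
  (1,3): δ = 68.03°  ·
  (1,4): δ = 11.90°  ✓
  (1,5): δ = 31.36°  ✓
  (1,6): δ = 88.07°  ·
  (2,3): δ = 120.08°  ·
  (2,4): δ = 63.94°  ·
  (2,5): δ = 20.69°  ✓
  (2,6): δ = 36.02°  ✓
  (3,4): δ = 123.87°  ·
  (3,5): δ = 80.61°  ·
  (3,6): δ = 23.90°  ✓
  (4,5): δ = 136.74°  ·
  (4,6): δ = 80.03°  ·
  (5,6): δ = 123.29°  ·
antipodal pairs: 7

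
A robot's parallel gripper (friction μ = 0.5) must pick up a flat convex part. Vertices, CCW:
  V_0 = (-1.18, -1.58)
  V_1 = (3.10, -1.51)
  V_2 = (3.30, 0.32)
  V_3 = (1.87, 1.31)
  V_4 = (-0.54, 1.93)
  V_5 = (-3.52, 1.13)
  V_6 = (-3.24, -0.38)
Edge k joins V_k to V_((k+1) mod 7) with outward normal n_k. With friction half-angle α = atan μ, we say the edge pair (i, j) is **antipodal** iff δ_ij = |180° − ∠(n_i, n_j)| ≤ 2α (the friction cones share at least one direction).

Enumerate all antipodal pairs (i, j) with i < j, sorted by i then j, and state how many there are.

α = atan 0.5 = 26.57°;  2α = 53.13°
n_0 = (+0.0164, -0.9999)
n_1 = (+0.9941, -0.1086)
n_2 = (+0.5692, +0.8222)
n_3 = (+0.2491, +0.9685)
n_4 = (-0.2593, +0.9658)
n_5 = (-0.9832, -0.1823)
n_6 = (-0.5033, -0.8641)
  (0,1): δ = 97.17°  ·
  (0,2): δ = 35.63°  ✓
  (0,3): δ = 15.36°  ✓
  (0,4): δ = 14.09°  ✓
  (0,5): δ = 99.57°  ·
  (0,6): δ = 148.84°  ·
  (1,2): δ = 118.46°  ·
  (1,3): δ = 98.19°  ·
  (1,4): δ = 68.74°  ·
  (1,5): δ = 16.74°  ✓
  (1,6): δ = 66.02°  ·
  (2,3): δ = 159.73°  ·
  (2,4): δ = 130.28°  ·
  (2,5): δ = 44.80°  ✓
  (2,6): δ = 4.47°  ✓
  (3,4): δ = 150.55°  ·
  (3,5): δ = 65.07°  ·
  (3,6): δ = 15.79°  ✓
  (4,5): δ = 94.52°  ·
  (4,6): δ = 45.25°  ✓
  (5,6): δ = 130.73°  ·
antipodal pairs: 8

count = 8; pairs: (0,2), (0,3), (0,4), (1,5), (2,5), (2,6), (3,6), (4,6)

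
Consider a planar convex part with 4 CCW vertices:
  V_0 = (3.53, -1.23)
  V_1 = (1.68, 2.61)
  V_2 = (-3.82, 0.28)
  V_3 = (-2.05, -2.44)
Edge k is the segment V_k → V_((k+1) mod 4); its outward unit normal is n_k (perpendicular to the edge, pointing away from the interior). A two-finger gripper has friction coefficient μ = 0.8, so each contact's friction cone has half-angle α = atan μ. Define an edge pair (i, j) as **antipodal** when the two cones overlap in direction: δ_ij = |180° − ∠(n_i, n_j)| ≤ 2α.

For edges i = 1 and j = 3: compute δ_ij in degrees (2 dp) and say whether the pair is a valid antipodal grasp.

δ = 10.72°, valid

α = atan 0.8 = 38.66°;  2α = 77.32°
edge 1: e_1 = (-5.50, -2.33);  n_1 = (-0.3901, +0.9208)
edge 3: e_3 = (+5.58, +1.21);  n_3 = (+0.2119, -0.9773)
∠(n_1, n_3) = 169.28°
δ = |180° − 169.28°| = 10.72°
10.72° ≤ 2α = 77.32°  →  valid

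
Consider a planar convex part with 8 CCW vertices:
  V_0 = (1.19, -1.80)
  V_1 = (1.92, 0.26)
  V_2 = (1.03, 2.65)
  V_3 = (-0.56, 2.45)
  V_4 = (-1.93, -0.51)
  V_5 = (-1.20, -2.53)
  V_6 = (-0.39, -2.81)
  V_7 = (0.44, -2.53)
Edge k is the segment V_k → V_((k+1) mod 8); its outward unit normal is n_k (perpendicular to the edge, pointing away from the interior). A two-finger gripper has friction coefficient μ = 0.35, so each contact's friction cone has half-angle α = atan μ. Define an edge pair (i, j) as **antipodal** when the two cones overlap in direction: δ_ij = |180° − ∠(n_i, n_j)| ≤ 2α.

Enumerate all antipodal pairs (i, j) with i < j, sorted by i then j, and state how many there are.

count = 6; pairs: (0,3), (1,4), (2,5), (2,6), (2,7), (3,7)

α = atan 0.35 = 19.29°;  2α = 38.58°
n_0 = (+0.9426, -0.3340)
n_1 = (+0.9371, +0.3490)
n_2 = (-0.1248, +0.9922)
n_3 = (-0.9075, +0.4200)
n_4 = (-0.9405, -0.3399)
n_5 = (-0.3267, -0.9451)
n_6 = (+0.3197, -0.9475)
n_7 = (+0.6975, -0.7166)
  (0,1): δ = 140.06°  ·
  (0,2): δ = 63.32°  ·
  (0,3): δ = 5.32°  ✓
  (0,4): δ = 39.38°  ·
  (0,5): δ = 90.44°  ·
  (0,6): δ = 128.15°  ·
  (0,7): δ = 153.74°  ·
  (1,2): δ = 103.26°  ·
  (1,3): δ = 45.26°  ·
  (1,4): δ = 0.56°  ✓
  (1,5): δ = 50.51°  ·
  (1,6): δ = 88.22°  ·
  (1,7): δ = 113.80°  ·
  (2,3): δ = 122.01°  ·
  (2,4): δ = 77.30°  ·
  (2,5): δ = 26.24°  ✓
  (2,6): δ = 11.47°  ✓
  (2,7): δ = 37.06°  ✓
  (3,4): δ = 135.29°  ·
  (3,5): δ = 84.23°  ·
  (3,6): δ = 46.52°  ·
  (3,7): δ = 20.94°  ✓
  (4,5): δ = 128.94°  ·
  (4,6): δ = 91.23°  ·
  (4,7): δ = 65.64°  ·
  (5,6): δ = 142.29°  ·
  (5,7): δ = 116.71°  ·
  (6,7): δ = 154.42°  ·
antipodal pairs: 6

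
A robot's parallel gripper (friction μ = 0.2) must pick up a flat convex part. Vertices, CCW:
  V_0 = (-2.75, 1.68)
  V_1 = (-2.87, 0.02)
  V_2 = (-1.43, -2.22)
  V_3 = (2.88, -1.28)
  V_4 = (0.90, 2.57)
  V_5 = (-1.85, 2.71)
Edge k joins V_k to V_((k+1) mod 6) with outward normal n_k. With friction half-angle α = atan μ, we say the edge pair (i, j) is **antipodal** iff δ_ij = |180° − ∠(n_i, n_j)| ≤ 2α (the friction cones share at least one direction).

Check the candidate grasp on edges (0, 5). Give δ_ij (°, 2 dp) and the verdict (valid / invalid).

α = atan 0.2 = 11.31°;  2α = 22.62°
edge 0: e_0 = (-0.12, -1.66);  n_0 = (-0.9974, +0.0721)
edge 5: e_5 = (-0.90, -1.03);  n_5 = (-0.7530, +0.6580)
∠(n_0, n_5) = 37.01°
δ = |180° − 37.01°| = 142.99°
142.99° > 2α = 22.62°  →  invalid

δ = 142.99°, invalid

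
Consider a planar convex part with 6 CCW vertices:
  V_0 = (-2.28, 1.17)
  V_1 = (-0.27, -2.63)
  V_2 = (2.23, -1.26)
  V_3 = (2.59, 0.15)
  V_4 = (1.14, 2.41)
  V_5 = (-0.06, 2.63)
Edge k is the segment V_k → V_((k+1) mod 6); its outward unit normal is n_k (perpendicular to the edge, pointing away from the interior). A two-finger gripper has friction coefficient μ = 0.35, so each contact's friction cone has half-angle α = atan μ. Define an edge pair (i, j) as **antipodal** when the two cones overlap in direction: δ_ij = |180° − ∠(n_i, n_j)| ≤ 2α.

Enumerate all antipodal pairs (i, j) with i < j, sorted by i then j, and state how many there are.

count = 2; pairs: (0,3), (1,5)

α = atan 0.35 = 19.29°;  2α = 38.58°
n_0 = (-0.8840, -0.4676)
n_1 = (+0.4806, -0.8770)
n_2 = (+0.9689, -0.2474)
n_3 = (+0.8417, +0.5400)
n_4 = (+0.1803, +0.9836)
n_5 = (-0.5495, +0.8355)
  (0,1): δ = 89.15°  ·
  (0,2): δ = 42.20°  ·
  (0,3): δ = 4.81°  ✓
  (0,4): δ = 51.73°  ·
  (0,5): δ = 95.45°  ·
  (1,2): δ = 133.05°  ·
  (1,3): δ = 86.04°  ·
  (1,4): δ = 39.11°  ·
  (1,5): δ = 4.61°  ✓
  (2,3): δ = 132.99°  ·
  (2,4): δ = 86.07°  ·
  (2,5): δ = 42.35°  ·
  (3,4): δ = 133.07°  ·
  (3,5): δ = 89.35°  ·
  (4,5): δ = 136.28°  ·
antipodal pairs: 2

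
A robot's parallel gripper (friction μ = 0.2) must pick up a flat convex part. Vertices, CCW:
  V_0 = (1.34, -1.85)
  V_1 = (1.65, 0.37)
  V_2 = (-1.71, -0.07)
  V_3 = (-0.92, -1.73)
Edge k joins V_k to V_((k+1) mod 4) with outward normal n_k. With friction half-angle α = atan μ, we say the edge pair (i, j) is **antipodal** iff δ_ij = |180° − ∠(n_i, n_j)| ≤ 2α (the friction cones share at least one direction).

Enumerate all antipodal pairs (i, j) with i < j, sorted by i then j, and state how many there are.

count = 1; pairs: (1,3)

α = atan 0.2 = 11.31°;  2α = 22.62°
n_0 = (+0.9904, -0.1383)
n_1 = (-0.1298, +0.9915)
n_2 = (-0.9030, -0.4297)
n_3 = (-0.0530, -0.9986)
  (0,1): δ = 74.59°  ·
  (0,2): δ = 33.40°  ·
  (0,3): δ = 94.91°  ·
  (1,2): δ = 72.01°  ·
  (1,3): δ = 10.50°  ✓
  (2,3): δ = 118.49°  ·
antipodal pairs: 1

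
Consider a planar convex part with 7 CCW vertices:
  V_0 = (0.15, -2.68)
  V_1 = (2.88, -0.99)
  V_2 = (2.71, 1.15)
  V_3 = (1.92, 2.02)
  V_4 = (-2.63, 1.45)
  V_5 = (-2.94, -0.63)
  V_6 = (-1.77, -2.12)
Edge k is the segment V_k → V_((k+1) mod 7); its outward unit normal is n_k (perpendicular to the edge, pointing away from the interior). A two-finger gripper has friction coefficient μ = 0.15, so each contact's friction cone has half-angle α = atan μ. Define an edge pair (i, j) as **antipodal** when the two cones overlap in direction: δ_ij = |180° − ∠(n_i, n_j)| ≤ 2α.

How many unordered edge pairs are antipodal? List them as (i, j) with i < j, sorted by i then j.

count = 2; pairs: (1,4), (2,5)

α = atan 0.15 = 8.53°;  2α = 17.06°
n_0 = (+0.5264, -0.8503)
n_1 = (+0.9969, +0.0792)
n_2 = (+0.7403, +0.6722)
n_3 = (-0.1243, +0.9922)
n_4 = (-0.9891, +0.1474)
n_5 = (-0.7865, -0.6176)
n_6 = (-0.2800, -0.9600)
  (0,1): δ = 117.22°  ·
  (0,2): δ = 79.52°  ·
  (0,3): δ = 24.62°  ·
  (0,4): δ = 49.76°  ·
  (0,5): δ = 96.38°  ·
  (0,6): δ = 131.98°  ·
  (1,2): δ = 142.30°  ·
  (1,3): δ = 87.40°  ·
  (1,4): δ = 13.02°  ✓
  (1,5): δ = 33.60°  ·
  (1,6): δ = 69.20°  ·
  (2,3): δ = 125.10°  ·
  (2,4): δ = 50.72°  ·
  (2,5): δ = 4.10°  ✓
  (2,6): δ = 31.50°  ·
  (3,4): δ = 105.62°  ·
  (3,5): δ = 59.00°  ·
  (3,6): δ = 23.40°  ·
  (4,5): δ = 133.38°  ·
  (4,6): δ = 97.78°  ·
  (5,6): δ = 144.40°  ·
antipodal pairs: 2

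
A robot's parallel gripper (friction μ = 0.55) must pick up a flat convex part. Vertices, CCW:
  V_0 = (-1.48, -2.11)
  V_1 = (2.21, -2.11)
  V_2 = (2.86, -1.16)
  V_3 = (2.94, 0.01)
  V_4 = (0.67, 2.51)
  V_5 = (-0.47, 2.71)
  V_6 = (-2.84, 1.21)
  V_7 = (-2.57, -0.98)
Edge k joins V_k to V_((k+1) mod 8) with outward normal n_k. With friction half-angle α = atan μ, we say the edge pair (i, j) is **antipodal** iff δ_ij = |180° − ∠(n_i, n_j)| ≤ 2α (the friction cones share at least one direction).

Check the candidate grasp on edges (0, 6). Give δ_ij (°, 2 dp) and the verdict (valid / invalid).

α = atan 0.55 = 28.81°;  2α = 57.62°
edge 0: e_0 = (+3.69, +0.00);  n_0 = (+0.0000, -1.0000)
edge 6: e_6 = (+0.27, -2.19);  n_6 = (-0.9925, -0.1224)
∠(n_0, n_6) = 82.97°
δ = |180° − 82.97°| = 97.03°
97.03° > 2α = 57.62°  →  invalid

δ = 97.03°, invalid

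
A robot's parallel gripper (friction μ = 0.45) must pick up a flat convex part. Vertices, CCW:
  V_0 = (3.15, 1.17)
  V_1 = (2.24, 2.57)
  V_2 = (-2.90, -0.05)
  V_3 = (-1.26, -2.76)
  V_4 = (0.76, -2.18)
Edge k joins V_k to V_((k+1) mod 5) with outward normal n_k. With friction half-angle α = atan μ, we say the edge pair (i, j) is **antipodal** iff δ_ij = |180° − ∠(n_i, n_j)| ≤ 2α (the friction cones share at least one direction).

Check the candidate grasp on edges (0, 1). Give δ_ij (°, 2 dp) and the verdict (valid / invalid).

α = atan 0.45 = 24.23°;  2α = 48.46°
edge 0: e_0 = (-0.91, +1.40);  n_0 = (+0.8384, +0.5450)
edge 1: e_1 = (-5.14, -2.62);  n_1 = (-0.4541, +0.8909)
∠(n_0, n_1) = 83.99°
δ = |180° − 83.99°| = 96.01°
96.01° > 2α = 48.46°  →  invalid

δ = 96.01°, invalid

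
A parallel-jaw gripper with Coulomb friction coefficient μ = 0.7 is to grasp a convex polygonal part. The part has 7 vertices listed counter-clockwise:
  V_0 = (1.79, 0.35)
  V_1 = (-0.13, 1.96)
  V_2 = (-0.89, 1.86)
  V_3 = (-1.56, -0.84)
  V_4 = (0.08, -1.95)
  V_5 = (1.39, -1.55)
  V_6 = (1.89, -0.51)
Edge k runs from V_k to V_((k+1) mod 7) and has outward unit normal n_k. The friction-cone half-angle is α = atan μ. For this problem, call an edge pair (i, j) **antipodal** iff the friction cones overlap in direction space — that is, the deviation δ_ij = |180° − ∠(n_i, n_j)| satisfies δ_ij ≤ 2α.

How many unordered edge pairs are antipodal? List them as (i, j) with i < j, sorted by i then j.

α = atan 0.7 = 34.99°;  2α = 69.98°
n_0 = (+0.6425, +0.7663)
n_1 = (-0.1305, +0.9915)
n_2 = (-0.9706, +0.2408)
n_3 = (-0.5605, -0.8281)
n_4 = (+0.2920, -0.9564)
n_5 = (+0.9013, -0.4333)
n_6 = (+0.9933, +0.1155)
  (0,1): δ = 132.52°  ·
  (0,2): δ = 63.96°  ✓
  (0,3): δ = 5.89°  ✓
  (0,4): δ = 56.96°  ✓
  (0,5): δ = 104.30°  ·
  (0,6): δ = 136.61°  ·
  (1,2): δ = 111.43°  ·
  (1,3): δ = 41.59°  ✓
  (1,4): δ = 9.48°  ✓
  (1,5): δ = 56.83°  ✓
  (1,6): δ = 89.14°  ·
  (2,3): δ = 110.15°  ·
  (2,4): δ = 59.08°  ✓
  (2,5): δ = 11.74°  ✓
  (2,6): δ = 20.57°  ✓
  (3,4): δ = 128.93°  ·
  (3,5): δ = 81.59°  ·
  (3,6): δ = 49.28°  ✓
  (4,5): δ = 132.66°  ·
  (4,6): δ = 100.35°  ·
  (5,6): δ = 147.69°  ·
antipodal pairs: 10

count = 10; pairs: (0,2), (0,3), (0,4), (1,3), (1,4), (1,5), (2,4), (2,5), (2,6), (3,6)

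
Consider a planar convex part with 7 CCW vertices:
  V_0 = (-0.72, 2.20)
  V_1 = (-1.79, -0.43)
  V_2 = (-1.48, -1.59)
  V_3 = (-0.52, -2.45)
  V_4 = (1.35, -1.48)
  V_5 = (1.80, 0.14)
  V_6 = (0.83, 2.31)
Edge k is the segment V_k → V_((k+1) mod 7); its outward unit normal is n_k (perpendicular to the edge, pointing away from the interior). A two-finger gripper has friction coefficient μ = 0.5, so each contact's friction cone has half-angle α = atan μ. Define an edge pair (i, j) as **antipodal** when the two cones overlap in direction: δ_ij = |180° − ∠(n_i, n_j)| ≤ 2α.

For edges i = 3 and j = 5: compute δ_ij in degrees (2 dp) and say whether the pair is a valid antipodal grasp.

δ = 93.33°, invalid

α = atan 0.5 = 26.57°;  2α = 53.13°
edge 3: e_3 = (+1.87, +0.97);  n_3 = (+0.4605, -0.8877)
edge 5: e_5 = (-0.97, +2.17);  n_5 = (+0.9129, +0.4081)
∠(n_3, n_5) = 86.67°
δ = |180° − 86.67°| = 93.33°
93.33° > 2α = 53.13°  →  invalid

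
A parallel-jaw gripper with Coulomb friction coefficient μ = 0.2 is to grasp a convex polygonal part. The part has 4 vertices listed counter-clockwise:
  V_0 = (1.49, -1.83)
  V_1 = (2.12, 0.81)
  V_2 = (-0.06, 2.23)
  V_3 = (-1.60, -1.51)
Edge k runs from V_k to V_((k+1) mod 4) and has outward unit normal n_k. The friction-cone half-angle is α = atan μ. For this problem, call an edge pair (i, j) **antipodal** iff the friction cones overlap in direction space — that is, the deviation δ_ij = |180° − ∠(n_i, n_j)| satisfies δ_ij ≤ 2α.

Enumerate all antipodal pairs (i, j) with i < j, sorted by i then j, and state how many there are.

count = 1; pairs: (0,2)

α = atan 0.2 = 11.31°;  2α = 22.62°
n_0 = (+0.9727, -0.2321)
n_1 = (+0.5458, +0.8379)
n_2 = (-0.9247, +0.3807)
n_3 = (-0.1030, -0.9947)
  (0,1): δ = 109.66°  ·
  (0,2): δ = 8.96°  ✓
  (0,3): δ = 97.51°  ·
  (1,2): δ = 79.30°  ·
  (1,3): δ = 27.17°  ·
  (2,3): δ = 73.53°  ·
antipodal pairs: 1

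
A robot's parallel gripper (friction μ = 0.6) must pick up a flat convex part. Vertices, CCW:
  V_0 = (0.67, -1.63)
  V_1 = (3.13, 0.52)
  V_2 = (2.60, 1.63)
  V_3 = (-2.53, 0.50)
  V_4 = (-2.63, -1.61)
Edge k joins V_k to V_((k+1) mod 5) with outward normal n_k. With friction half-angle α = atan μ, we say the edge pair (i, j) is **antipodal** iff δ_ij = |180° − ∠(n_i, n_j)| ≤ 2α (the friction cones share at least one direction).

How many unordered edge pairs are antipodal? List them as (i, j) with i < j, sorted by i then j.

α = atan 0.6 = 30.96°;  2α = 61.93°
n_0 = (+0.6581, -0.7530)
n_1 = (+0.9024, +0.4309)
n_2 = (-0.2151, +0.9766)
n_3 = (-0.9989, +0.0473)
n_4 = (-0.0061, -1.0000)
  (0,1): δ = 105.63°  ·
  (0,2): δ = 28.73°  ✓
  (0,3): δ = 46.13°  ✓
  (0,4): δ = 138.50°  ·
  (1,2): δ = 103.10°  ·
  (1,3): δ = 28.24°  ✓
  (1,4): δ = 64.13°  ·
  (2,3): δ = 105.14°  ·
  (2,4): δ = 12.77°  ✓
  (3,4): δ = 87.63°  ·
antipodal pairs: 4

count = 4; pairs: (0,2), (0,3), (1,3), (2,4)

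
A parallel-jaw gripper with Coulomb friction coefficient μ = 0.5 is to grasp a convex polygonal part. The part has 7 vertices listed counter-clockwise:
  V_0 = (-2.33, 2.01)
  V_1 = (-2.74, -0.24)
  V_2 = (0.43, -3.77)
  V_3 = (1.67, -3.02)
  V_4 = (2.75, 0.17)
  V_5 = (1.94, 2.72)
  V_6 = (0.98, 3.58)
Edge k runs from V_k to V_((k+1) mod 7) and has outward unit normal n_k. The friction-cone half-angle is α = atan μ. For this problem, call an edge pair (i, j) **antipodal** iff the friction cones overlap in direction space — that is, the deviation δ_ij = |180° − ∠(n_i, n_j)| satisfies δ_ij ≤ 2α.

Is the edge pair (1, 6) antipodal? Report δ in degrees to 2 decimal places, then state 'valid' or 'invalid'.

δ = 73.45°, invalid

α = atan 0.5 = 26.57°;  2α = 53.13°
edge 1: e_1 = (+3.17, -3.53);  n_1 = (-0.7440, -0.6681)
edge 6: e_6 = (-3.31, -1.57);  n_6 = (-0.4286, +0.9035)
∠(n_1, n_6) = 106.55°
δ = |180° − 106.55°| = 73.45°
73.45° > 2α = 53.13°  →  invalid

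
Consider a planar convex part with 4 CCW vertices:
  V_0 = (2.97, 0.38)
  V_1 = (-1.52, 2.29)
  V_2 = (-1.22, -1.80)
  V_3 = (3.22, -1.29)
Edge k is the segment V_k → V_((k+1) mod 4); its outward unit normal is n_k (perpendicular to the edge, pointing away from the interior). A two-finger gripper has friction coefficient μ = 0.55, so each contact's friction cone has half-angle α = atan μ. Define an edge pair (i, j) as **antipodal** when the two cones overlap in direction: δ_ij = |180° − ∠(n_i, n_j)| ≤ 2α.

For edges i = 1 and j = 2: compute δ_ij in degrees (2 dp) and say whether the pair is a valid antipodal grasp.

δ = 87.64°, invalid

α = atan 0.55 = 28.81°;  2α = 57.62°
edge 1: e_1 = (+0.30, -4.09);  n_1 = (-0.9973, -0.0732)
edge 2: e_2 = (+4.44, +0.51);  n_2 = (+0.1141, -0.9935)
∠(n_1, n_2) = 92.36°
δ = |180° − 92.36°| = 87.64°
87.64° > 2α = 57.62°  →  invalid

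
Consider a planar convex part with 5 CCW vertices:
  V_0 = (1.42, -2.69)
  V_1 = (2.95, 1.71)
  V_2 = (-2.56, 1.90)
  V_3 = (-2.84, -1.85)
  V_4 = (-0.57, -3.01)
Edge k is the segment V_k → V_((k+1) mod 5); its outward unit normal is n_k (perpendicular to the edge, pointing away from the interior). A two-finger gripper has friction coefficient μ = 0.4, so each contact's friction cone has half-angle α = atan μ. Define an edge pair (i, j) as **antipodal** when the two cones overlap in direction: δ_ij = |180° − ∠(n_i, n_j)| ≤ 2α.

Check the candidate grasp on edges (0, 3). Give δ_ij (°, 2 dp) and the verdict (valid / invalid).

δ = 82.11°, invalid

α = atan 0.4 = 21.80°;  2α = 43.60°
edge 0: e_0 = (+1.53, +4.40);  n_0 = (+0.9445, -0.3284)
edge 3: e_3 = (+2.27, -1.16);  n_3 = (-0.4550, -0.8905)
∠(n_0, n_3) = 97.89°
δ = |180° − 97.89°| = 82.11°
82.11° > 2α = 43.60°  →  invalid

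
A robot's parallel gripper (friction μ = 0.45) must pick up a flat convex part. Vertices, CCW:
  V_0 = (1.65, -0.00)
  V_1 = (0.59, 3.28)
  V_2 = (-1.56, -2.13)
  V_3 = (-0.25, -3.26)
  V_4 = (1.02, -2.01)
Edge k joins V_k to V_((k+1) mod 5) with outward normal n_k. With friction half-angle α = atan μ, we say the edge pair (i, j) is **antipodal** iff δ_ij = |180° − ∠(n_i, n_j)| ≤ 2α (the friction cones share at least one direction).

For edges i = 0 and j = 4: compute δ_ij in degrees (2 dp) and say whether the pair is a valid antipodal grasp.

δ = 144.69°, invalid

α = atan 0.45 = 24.23°;  2α = 48.46°
edge 0: e_0 = (-1.06, +3.28);  n_0 = (+0.9515, +0.3075)
edge 4: e_4 = (+0.63, +2.01);  n_4 = (+0.9542, -0.2991)
∠(n_0, n_4) = 35.31°
δ = |180° − 35.31°| = 144.69°
144.69° > 2α = 48.46°  →  invalid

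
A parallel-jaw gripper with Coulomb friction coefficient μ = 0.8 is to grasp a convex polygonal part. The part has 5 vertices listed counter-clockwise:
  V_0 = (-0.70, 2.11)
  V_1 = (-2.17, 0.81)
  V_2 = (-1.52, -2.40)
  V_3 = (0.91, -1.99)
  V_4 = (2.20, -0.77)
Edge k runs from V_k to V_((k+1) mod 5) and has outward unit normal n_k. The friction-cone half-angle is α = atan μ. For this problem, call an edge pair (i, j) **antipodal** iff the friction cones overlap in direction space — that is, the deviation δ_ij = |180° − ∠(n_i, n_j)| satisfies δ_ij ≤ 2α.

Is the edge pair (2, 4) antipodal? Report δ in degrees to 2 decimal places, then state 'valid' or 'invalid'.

δ = 54.38°, valid

α = atan 0.8 = 38.66°;  2α = 77.32°
edge 2: e_2 = (+2.43, +0.41);  n_2 = (+0.1664, -0.9861)
edge 4: e_4 = (-2.90, +2.88);  n_4 = (+0.7047, +0.7095)
∠(n_2, n_4) = 125.62°
δ = |180° − 125.62°| = 54.38°
54.38° ≤ 2α = 77.32°  →  valid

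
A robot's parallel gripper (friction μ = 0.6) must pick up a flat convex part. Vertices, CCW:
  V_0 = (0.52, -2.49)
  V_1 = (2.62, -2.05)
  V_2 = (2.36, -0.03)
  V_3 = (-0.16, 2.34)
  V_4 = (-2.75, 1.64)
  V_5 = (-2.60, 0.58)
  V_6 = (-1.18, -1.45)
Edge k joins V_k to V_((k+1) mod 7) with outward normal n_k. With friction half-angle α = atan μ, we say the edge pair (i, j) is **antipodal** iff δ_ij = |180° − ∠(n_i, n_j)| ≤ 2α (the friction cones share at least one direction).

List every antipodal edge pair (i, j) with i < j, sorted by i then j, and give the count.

count = 9; pairs: (0,2), (0,3), (1,4), (1,5), (1,6), (2,4), (2,5), (2,6), (3,6)

α = atan 0.6 = 30.96°;  2α = 61.93°
n_0 = (+0.2051, -0.9787)
n_1 = (+0.9918, +0.1277)
n_2 = (+0.6851, +0.7285)
n_3 = (-0.2609, +0.9654)
n_4 = (-0.9901, -0.1401)
n_5 = (-0.8194, -0.5732)
n_6 = (-0.5219, -0.8530)
  (0,1): δ = 94.50°  ·
  (0,2): δ = 55.08°  ✓
  (0,3): δ = 3.29°  ✓
  (0,4): δ = 86.22°  ·
  (0,5): δ = 113.14°  ·
  (0,6): δ = 136.71°  ·
  (1,2): δ = 140.58°  ·
  (1,3): δ = 82.21°  ·
  (1,4): δ = 0.72°  ✓
  (1,5): δ = 27.64°  ✓
  (1,6): δ = 51.21°  ✓
  (2,3): δ = 121.63°  ·
  (2,4): δ = 38.70°  ✓
  (2,5): δ = 11.78°  ✓
  (2,6): δ = 11.79°  ✓
  (3,4): δ = 97.07°  ·
  (3,5): δ = 70.15°  ·
  (3,6): δ = 46.58°  ✓
  (4,5): δ = 153.08°  ·
  (4,6): δ = 129.51°  ·
  (5,6): δ = 156.43°  ·
antipodal pairs: 9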